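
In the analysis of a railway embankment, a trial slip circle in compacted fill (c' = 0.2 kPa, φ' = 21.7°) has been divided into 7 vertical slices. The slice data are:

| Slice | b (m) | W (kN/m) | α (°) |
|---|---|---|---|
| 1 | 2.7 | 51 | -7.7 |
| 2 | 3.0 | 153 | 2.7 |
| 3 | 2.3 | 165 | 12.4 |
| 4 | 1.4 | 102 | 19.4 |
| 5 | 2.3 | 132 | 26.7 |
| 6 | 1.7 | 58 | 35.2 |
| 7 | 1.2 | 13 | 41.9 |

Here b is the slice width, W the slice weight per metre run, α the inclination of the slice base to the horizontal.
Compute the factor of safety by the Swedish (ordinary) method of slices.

Ordinary method of slices: FS = Σ[c'·Δl_i + (W_i cosα_i)·tanφ'] / Σ W_i sinα_i, with Δl_i = b_i / cosα_i.
Slice 1: Δl = 2.7/cos(-7.7°) = 2.725 m; N'_1 = 51·cos(-7.7°) = 50.5; c'Δl = 0.54; W sinα = -6.8
Slice 2: Δl = 3.0/cos2.7° = 3.003 m; N'_2 = 153·cos2.7° = 152.8; c'Δl = 0.60; W sinα = 7.2
Slice 3: Δl = 2.3/cos12.4° = 2.355 m; N'_3 = 165·cos12.4° = 161.2; c'Δl = 0.47; W sinα = 35.4
Slice 4: Δl = 1.4/cos19.4° = 1.484 m; N'_4 = 102·cos19.4° = 96.2; c'Δl = 0.30; W sinα = 33.9
Slice 5: Δl = 2.3/cos26.7° = 2.575 m; N'_5 = 132·cos26.7° = 117.9; c'Δl = 0.51; W sinα = 59.3
Slice 6: Δl = 1.7/cos35.2° = 2.080 m; N'_6 = 58·cos35.2° = 47.4; c'Δl = 0.42; W sinα = 33.4
Slice 7: Δl = 1.2/cos41.9° = 1.612 m; N'_7 = 13·cos41.9° = 9.7; c'Δl = 0.32; W sinα = 8.7
Σc'Δl = 3.2 kN/m; ΣN' = 635.7 kN/m; ΣW sinα = 171.1 kN/m
Resisting = 3.2 + 635.7·tan21.7° = 3.2 + 253.0 = 256.2 kN/m
FS = 256.2 / 171.1 = 1.497

FS = 1.50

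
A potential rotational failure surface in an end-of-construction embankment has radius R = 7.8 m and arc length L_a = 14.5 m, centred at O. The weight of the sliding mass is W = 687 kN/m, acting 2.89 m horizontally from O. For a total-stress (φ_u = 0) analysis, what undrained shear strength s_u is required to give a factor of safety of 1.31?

s_u = 23.0 kPa

FS = s_u·L_a·R / (W·d), so s_u = FS·W·d / (L_a·R).
s_u = 1.31·687·2.89 / (14.50·7.8) = 2600.9 / 113.10 = 23.00 kPa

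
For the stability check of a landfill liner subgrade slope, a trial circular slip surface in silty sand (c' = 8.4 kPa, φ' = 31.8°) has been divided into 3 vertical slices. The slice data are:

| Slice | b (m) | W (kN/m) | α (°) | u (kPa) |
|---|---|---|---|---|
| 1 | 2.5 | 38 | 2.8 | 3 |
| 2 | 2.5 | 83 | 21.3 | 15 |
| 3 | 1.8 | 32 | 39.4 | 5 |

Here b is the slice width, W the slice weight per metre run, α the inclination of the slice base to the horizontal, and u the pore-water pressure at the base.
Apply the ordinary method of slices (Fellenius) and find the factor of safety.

FS = 2.16

Ordinary method of slices: FS = Σ[c'·Δl_i + (W_i cosα_i − u_i·Δl_i)·tanφ'] / Σ W_i sinα_i, with Δl_i = b_i / cosα_i.
Slice 1: Δl = 2.5/cos2.8° = 2.503 m; N'_1 = 38·cos2.8° − 3·2.503 = 30.4; c'Δl = 21.03; W sinα = 1.9
Slice 2: Δl = 2.5/cos21.3° = 2.683 m; N'_2 = 83·cos21.3° − 15·2.683 = 37.1; c'Δl = 22.54; W sinα = 30.1
Slice 3: Δl = 1.8/cos39.4° = 2.329 m; N'_3 = 32·cos39.4° − 5·2.329 = 13.1; c'Δl = 19.57; W sinα = 20.3
Σc'Δl = 63.1 kN/m; ΣN' = 80.6 kN/m; ΣW sinα = 52.3 kN/m
Resisting = 63.1 + 80.6·tan31.8° = 63.1 + 50.0 = 113.1 kN/m
FS = 113.1 / 52.3 = 2.162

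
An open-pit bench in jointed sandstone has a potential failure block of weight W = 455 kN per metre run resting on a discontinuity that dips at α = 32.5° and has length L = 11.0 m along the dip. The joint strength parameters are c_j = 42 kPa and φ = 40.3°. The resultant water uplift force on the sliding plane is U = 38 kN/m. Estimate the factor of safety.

Resolving the block weight along and normal to the plane and applying the Mohr–Coulomb strength on the joint:
N' = W cosα − U = 455·cos32.5° − 38 = 345.7 kN/m
Driving force T = W sinα = 455·sin32.5° = 244.5 kN/m
Resisting force R = c_j·L + N'·tanφ = 42·11.0 + 345.7·tan40.3° = 462.0 + 293.2 = 755.2 kN/m
FS = R / T = 755.2 / 244.5 = 3.089

FS = 3.09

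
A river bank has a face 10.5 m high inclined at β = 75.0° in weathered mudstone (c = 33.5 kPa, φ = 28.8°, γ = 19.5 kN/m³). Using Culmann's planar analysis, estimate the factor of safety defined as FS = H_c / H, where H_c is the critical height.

H_c = (4c/γ) · sinβ cosφ / [1 − cos(β − φ)]
    = (4·33.5/19.5) · sin75.0°·cos28.8° / [1 − cos46.2°]
    = 6.872 · 0.8464 / 0.3079 = 18.89 m
FS = H_c / H = 18.89 / 10.5 = 1.799

FS = 1.80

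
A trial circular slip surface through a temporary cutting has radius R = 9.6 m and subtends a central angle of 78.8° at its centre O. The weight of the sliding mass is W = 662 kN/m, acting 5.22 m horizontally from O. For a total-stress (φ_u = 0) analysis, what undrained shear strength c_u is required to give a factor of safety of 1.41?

FS = c_u·L_a·R / (W·d), so c_u = FS·W·d / (L_a·R).
Arc length L_a = R·θ = 9.6·(78.8°·π/180) = 9.6·1.3753 = 13.20 m
c_u = 1.41·662·5.22 / (13.20·9.6) = 4872.5 / 126.75 = 38.44 kPa

c_u = 38.4 kPa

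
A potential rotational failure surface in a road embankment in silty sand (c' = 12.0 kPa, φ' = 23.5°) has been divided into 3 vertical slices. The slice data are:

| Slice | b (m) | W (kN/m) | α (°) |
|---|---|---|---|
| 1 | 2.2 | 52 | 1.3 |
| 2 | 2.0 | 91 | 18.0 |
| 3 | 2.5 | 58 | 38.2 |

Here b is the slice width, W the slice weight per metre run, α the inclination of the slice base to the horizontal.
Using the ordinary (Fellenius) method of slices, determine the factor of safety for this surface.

Ordinary method of slices: FS = Σ[c'·Δl_i + (W_i cosα_i)·tanφ'] / Σ W_i sinα_i, with Δl_i = b_i / cosα_i.
Slice 1: Δl = 2.2/cos1.3° = 2.201 m; N'_1 = 52·cos1.3° = 52.0; c'Δl = 26.41; W sinα = 1.2
Slice 2: Δl = 2.0/cos18.0° = 2.103 m; N'_2 = 91·cos18.0° = 86.5; c'Δl = 25.24; W sinα = 28.1
Slice 3: Δl = 2.5/cos38.2° = 3.181 m; N'_3 = 58·cos38.2° = 45.6; c'Δl = 38.17; W sinα = 35.9
Σc'Δl = 89.8 kN/m; ΣN' = 184.1 kN/m; ΣW sinα = 65.2 kN/m
Resisting = 89.8 + 184.1·tan23.5° = 89.8 + 80.1 = 169.9 kN/m
FS = 169.9 / 65.2 = 2.607

FS = 2.61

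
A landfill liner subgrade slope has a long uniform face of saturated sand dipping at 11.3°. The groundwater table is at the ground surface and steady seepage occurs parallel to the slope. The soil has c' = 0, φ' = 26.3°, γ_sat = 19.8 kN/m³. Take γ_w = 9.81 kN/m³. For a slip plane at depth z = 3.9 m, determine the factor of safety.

FS = 1.25

With seepage parallel to the slope and the water table at the surface, the effective normal stress on the slip plane uses the buoyant unit weight γ' = γ_sat − γ_w while the driving shear stress uses γ_sat:
FS = [c' + γ' z cos²β tanφ'] / [γ_sat z sinβ cosβ]
(For c' = 0 this reduces to FS = (γ'/γ_sat)·tanφ'/tanβ.)
γ' = 19.8 − 9.81 = 9.99 kN/m³
Numerator = 0.0 + 9.99·3.9·cos²11.3°·tan26.3° = 0.0 + 9.99·3.9·0.9616·0.4942 = 18.516 kPa
Denominator = 19.8·3.9·sin11.3°·cos11.3° = 19.8·3.9·0.1959·0.9806 = 14.838 kPa
FS = 18.516 / 14.838 = 1.248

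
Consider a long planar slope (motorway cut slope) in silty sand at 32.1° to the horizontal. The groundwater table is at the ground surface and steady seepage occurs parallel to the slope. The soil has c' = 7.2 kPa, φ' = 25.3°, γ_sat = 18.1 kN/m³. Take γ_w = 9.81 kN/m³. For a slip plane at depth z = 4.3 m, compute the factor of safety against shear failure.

With seepage parallel to the slope and the water table at the surface, the effective normal stress on the slip plane uses the buoyant unit weight γ' = γ_sat − γ_w while the driving shear stress uses γ_sat:
FS = [c' + γ' z cos²β tanφ'] / [γ_sat z sinβ cosβ]
γ' = 18.1 − 9.81 = 8.29 kN/m³
Numerator = 7.2 + 8.29·4.3·cos²32.1°·tan25.3° = 7.2 + 8.29·4.3·0.7176·0.4727 = 19.292 kPa
Denominator = 18.1·4.3·sin32.1°·cos32.1° = 18.1·4.3·0.5314·0.8471 = 35.036 kPa
FS = 19.292 / 35.036 = 0.551

FS = 0.55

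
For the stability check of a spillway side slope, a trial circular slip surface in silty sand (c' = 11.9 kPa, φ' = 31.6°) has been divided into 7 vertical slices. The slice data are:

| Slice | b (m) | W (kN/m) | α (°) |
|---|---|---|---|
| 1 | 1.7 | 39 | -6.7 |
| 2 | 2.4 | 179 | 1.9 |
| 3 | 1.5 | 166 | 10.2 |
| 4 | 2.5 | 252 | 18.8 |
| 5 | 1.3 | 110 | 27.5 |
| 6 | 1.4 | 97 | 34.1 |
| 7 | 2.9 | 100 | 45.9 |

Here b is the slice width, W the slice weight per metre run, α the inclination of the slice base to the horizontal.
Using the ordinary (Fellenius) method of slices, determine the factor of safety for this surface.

FS = 2.49

Ordinary method of slices: FS = Σ[c'·Δl_i + (W_i cosα_i)·tanφ'] / Σ W_i sinα_i, with Δl_i = b_i / cosα_i.
Slice 1: Δl = 1.7/cos(-6.7°) = 1.712 m; N'_1 = 39·cos(-6.7°) = 38.7; c'Δl = 20.37; W sinα = -4.6
Slice 2: Δl = 2.4/cos1.9° = 2.401 m; N'_2 = 179·cos1.9° = 178.9; c'Δl = 28.58; W sinα = 5.9
Slice 3: Δl = 1.5/cos10.2° = 1.524 m; N'_3 = 166·cos10.2° = 163.4; c'Δl = 18.14; W sinα = 29.4
Slice 4: Δl = 2.5/cos18.8° = 2.641 m; N'_4 = 252·cos18.8° = 238.6; c'Δl = 31.43; W sinα = 81.2
Slice 5: Δl = 1.3/cos27.5° = 1.466 m; N'_5 = 110·cos27.5° = 97.6; c'Δl = 17.44; W sinα = 50.8
Slice 6: Δl = 1.4/cos34.1° = 1.691 m; N'_6 = 97·cos34.1° = 80.3; c'Δl = 20.12; W sinα = 54.4
Slice 7: Δl = 2.9/cos45.9° = 4.167 m; N'_7 = 100·cos45.9° = 69.6; c'Δl = 49.59; W sinα = 71.8
Σc'Δl = 185.7 kN/m; ΣN' = 867.1 kN/m; ΣW sinα = 289.0 kN/m
Resisting = 185.7 + 867.1·tan31.6° = 185.7 + 533.4 = 719.1 kN/m
FS = 719.1 / 289.0 = 2.488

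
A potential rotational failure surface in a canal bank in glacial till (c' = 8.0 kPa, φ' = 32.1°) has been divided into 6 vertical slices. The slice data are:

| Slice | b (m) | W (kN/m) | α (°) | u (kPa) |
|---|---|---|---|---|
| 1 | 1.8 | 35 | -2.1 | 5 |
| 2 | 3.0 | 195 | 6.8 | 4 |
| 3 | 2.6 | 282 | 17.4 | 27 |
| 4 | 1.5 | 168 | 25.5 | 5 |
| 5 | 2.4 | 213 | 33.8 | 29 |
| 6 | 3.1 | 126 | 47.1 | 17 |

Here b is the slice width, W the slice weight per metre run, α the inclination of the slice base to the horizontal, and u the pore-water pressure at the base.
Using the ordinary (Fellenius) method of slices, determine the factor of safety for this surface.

Ordinary method of slices: FS = Σ[c'·Δl_i + (W_i cosα_i − u_i·Δl_i)·tanφ'] / Σ W_i sinα_i, with Δl_i = b_i / cosα_i.
Slice 1: Δl = 1.8/cos(-2.1°) = 1.801 m; N'_1 = 35·cos(-2.1°) − 5·1.801 = 26.0; c'Δl = 14.41; W sinα = -1.3
Slice 2: Δl = 3.0/cos6.8° = 3.021 m; N'_2 = 195·cos6.8° − 4·3.021 = 181.5; c'Δl = 24.17; W sinα = 23.1
Slice 3: Δl = 2.6/cos17.4° = 2.725 m; N'_3 = 282·cos17.4° − 27·2.725 = 195.5; c'Δl = 21.80; W sinα = 84.3
Slice 4: Δl = 1.5/cos25.5° = 1.662 m; N'_4 = 168·cos25.5° − 5·1.662 = 143.3; c'Δl = 13.30; W sinα = 72.3
Slice 5: Δl = 2.4/cos33.8° = 2.888 m; N'_5 = 213·cos33.8° − 29·2.888 = 93.2; c'Δl = 23.11; W sinα = 118.5
Slice 6: Δl = 3.1/cos47.1° = 4.554 m; N'_6 = 126·cos47.1° − 17·4.554 = 8.4; c'Δl = 36.43; W sinα = 92.3
Σc'Δl = 133.2 kN/m; ΣN' = 648.0 kN/m; ΣW sinα = 389.3 kN/m
Resisting = 133.2 + 648.0·tan32.1° = 133.2 + 406.5 = 539.7 kN/m
FS = 539.7 / 389.3 = 1.386

FS = 1.39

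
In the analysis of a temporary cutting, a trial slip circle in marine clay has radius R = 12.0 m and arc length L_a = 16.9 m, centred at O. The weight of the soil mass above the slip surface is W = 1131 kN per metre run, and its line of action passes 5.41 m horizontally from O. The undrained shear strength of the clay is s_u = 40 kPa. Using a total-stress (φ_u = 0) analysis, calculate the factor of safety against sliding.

FS = 1.33

Taking moments about the centre O, the resisting moment is provided by the undrained shear strength acting along the arc:
M_R = s_u·L_a·R = 40·16.90·12.0 = 8112.0 kN·m/m
M_D = W·d = 1131·5.41 = 6118.7 kN·m/m
FS = M_R / M_D = 8112.0 / 6118.7 = 1.326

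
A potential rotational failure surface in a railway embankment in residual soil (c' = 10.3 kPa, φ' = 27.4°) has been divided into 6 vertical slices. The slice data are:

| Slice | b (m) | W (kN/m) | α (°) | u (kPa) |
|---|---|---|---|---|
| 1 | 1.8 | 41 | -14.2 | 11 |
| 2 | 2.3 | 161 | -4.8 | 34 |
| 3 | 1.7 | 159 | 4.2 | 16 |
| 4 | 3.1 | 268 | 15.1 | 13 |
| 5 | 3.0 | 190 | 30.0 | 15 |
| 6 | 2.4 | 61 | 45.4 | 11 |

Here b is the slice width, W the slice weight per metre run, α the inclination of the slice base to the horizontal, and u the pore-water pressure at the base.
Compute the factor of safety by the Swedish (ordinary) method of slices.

FS = 2.34

Ordinary method of slices: FS = Σ[c'·Δl_i + (W_i cosα_i − u_i·Δl_i)·tanφ'] / Σ W_i sinα_i, with Δl_i = b_i / cosα_i.
Slice 1: Δl = 1.8/cos(-14.2°) = 1.857 m; N'_1 = 41·cos(-14.2°) − 11·1.857 = 19.3; c'Δl = 19.12; W sinα = -10.1
Slice 2: Δl = 2.3/cos(-4.8°) = 2.308 m; N'_2 = 161·cos(-4.8°) − 34·2.308 = 82.0; c'Δl = 23.77; W sinα = -13.5
Slice 3: Δl = 1.7/cos4.2° = 1.705 m; N'_3 = 159·cos4.2° − 16·1.705 = 131.3; c'Δl = 17.56; W sinα = 11.6
Slice 4: Δl = 3.1/cos15.1° = 3.211 m; N'_4 = 268·cos15.1° − 13·3.211 = 217.0; c'Δl = 33.07; W sinα = 69.8
Slice 5: Δl = 3.0/cos30.0° = 3.464 m; N'_5 = 190·cos30.0° − 15·3.464 = 112.6; c'Δl = 35.68; W sinα = 95.0
Slice 6: Δl = 2.4/cos45.4° = 3.418 m; N'_6 = 61·cos45.4° − 11·3.418 = 5.2; c'Δl = 35.21; W sinα = 43.4
Σc'Δl = 164.4 kN/m; ΣN' = 567.4 kN/m; ΣW sinα = 196.4 kN/m
Resisting = 164.4 + 567.4·tan27.4° = 164.4 + 294.1 = 458.5 kN/m
FS = 458.5 / 196.4 = 2.335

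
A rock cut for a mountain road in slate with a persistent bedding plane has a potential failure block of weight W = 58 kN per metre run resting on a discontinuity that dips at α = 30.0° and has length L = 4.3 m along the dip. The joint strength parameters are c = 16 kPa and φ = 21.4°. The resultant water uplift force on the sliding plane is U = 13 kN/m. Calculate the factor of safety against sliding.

FS = 2.88

Resolving the block weight along and normal to the plane and applying the Mohr–Coulomb strength on the joint:
N' = W cosα − U = 58·cos30.0° − 13 = 37.2 kN/m
Driving force T = W sinα = 58·sin30.0° = 29.0 kN/m
Resisting force R = c·L + N'·tanφ = 16·4.3 + 37.2·tan21.4° = 68.8 + 14.6 = 83.4 kN/m
FS = R / T = 83.4 / 29.0 = 2.876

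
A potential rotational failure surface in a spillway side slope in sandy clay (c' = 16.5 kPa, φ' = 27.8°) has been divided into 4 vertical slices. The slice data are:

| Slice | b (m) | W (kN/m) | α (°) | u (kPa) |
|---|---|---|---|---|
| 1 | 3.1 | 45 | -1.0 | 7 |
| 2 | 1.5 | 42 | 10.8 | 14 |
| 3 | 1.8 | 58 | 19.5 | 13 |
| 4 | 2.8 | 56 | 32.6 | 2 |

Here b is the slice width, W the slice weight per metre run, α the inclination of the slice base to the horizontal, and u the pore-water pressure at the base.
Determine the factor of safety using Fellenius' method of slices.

FS = 3.93

Ordinary method of slices: FS = Σ[c'·Δl_i + (W_i cosα_i − u_i·Δl_i)·tanφ'] / Σ W_i sinα_i, with Δl_i = b_i / cosα_i.
Slice 1: Δl = 3.1/cos(-1.0°) = 3.100 m; N'_1 = 45·cos(-1.0°) − 7·3.100 = 23.3; c'Δl = 51.16; W sinα = -0.8
Slice 2: Δl = 1.5/cos10.8° = 1.527 m; N'_2 = 42·cos10.8° − 14·1.527 = 19.9; c'Δl = 25.20; W sinα = 7.9
Slice 3: Δl = 1.8/cos19.5° = 1.910 m; N'_3 = 58·cos19.5° − 13·1.910 = 29.8; c'Δl = 31.51; W sinα = 19.4
Slice 4: Δl = 2.8/cos32.6° = 3.324 m; N'_4 = 56·cos32.6° − 2·3.324 = 40.5; c'Δl = 54.84; W sinα = 30.2
Σc'Δl = 162.7 kN/m; ΣN' = 113.5 kN/m; ΣW sinα = 56.6 kN/m
Resisting = 162.7 + 113.5·tan27.8° = 162.7 + 59.9 = 222.6 kN/m
FS = 222.6 / 56.6 = 3.931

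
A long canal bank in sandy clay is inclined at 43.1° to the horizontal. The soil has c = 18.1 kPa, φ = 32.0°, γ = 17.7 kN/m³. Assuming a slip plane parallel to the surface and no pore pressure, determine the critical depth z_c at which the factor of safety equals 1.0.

z_c = 6.17 m

Setting FS = 1.00 in FS = [c + γz cos²β tanφ] / [γz sinβ cosβ] and solving for z:
z = c / [γ cosβ (FS·sinβ − cosβ·tanφ)]
  = 18.1 / [17.7·cos43.1°·(1.00·sin43.1° − cos43.1°·tan32.0°)]
  = 18.1 / [17.7·0.7302·(1.00·0.6833 − 0.7302·0.6249)]
  = 18.1 / 2.9339 = 6.169 m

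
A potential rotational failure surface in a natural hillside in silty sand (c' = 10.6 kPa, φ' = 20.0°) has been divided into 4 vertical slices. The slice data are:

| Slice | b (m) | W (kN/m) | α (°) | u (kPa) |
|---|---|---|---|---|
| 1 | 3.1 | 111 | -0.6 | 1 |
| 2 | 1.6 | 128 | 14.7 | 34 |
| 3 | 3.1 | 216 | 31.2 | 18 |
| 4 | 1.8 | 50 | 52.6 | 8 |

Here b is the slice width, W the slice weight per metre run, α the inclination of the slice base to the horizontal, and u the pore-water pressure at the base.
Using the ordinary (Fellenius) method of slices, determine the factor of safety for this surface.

FS = 1.26

Ordinary method of slices: FS = Σ[c'·Δl_i + (W_i cosα_i − u_i·Δl_i)·tanφ'] / Σ W_i sinα_i, with Δl_i = b_i / cosα_i.
Slice 1: Δl = 3.1/cos(-0.6°) = 3.100 m; N'_1 = 111·cos(-0.6°) − 1·3.100 = 107.9; c'Δl = 32.86; W sinα = -1.2
Slice 2: Δl = 1.6/cos14.7° = 1.654 m; N'_2 = 128·cos14.7° − 34·1.654 = 67.6; c'Δl = 17.53; W sinα = 32.5
Slice 3: Δl = 3.1/cos31.2° = 3.624 m; N'_3 = 216·cos31.2° − 18·3.624 = 119.5; c'Δl = 38.42; W sinα = 111.9
Slice 4: Δl = 1.8/cos52.6° = 2.964 m; N'_4 = 50·cos52.6° − 8·2.964 = 6.7; c'Δl = 31.41; W sinα = 39.7
Σc'Δl = 120.2 kN/m; ΣN' = 301.6 kN/m; ΣW sinα = 182.9 kN/m
Resisting = 120.2 + 301.6·tan20.0° = 120.2 + 109.8 = 230.0 kN/m
FS = 230.0 / 182.9 = 1.257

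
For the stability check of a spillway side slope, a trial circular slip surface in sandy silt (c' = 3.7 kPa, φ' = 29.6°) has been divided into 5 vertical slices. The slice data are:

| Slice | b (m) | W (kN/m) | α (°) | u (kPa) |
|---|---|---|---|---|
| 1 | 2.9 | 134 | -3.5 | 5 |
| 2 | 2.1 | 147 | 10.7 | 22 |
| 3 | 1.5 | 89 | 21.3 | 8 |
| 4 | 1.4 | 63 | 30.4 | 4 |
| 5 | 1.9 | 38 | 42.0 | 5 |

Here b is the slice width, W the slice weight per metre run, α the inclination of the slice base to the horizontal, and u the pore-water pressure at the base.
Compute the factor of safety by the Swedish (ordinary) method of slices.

FS = 2.20

Ordinary method of slices: FS = Σ[c'·Δl_i + (W_i cosα_i − u_i·Δl_i)·tanφ'] / Σ W_i sinα_i, with Δl_i = b_i / cosα_i.
Slice 1: Δl = 2.9/cos(-3.5°) = 2.905 m; N'_1 = 134·cos(-3.5°) − 5·2.905 = 119.2; c'Δl = 10.75; W sinα = -8.2
Slice 2: Δl = 2.1/cos10.7° = 2.137 m; N'_2 = 147·cos10.7° − 22·2.137 = 97.4; c'Δl = 7.91; W sinα = 27.3
Slice 3: Δl = 1.5/cos21.3° = 1.610 m; N'_3 = 89·cos21.3° − 8·1.610 = 70.0; c'Δl = 5.96; W sinα = 32.3
Slice 4: Δl = 1.4/cos30.4° = 1.623 m; N'_4 = 63·cos30.4° − 4·1.623 = 47.8; c'Δl = 6.01; W sinα = 31.9
Slice 5: Δl = 1.9/cos42.0° = 2.557 m; N'_5 = 38·cos42.0° − 5·2.557 = 15.5; c'Δl = 9.46; W sinα = 25.4
Σc'Δl = 40.1 kN/m; ΣN' = 350.0 kN/m; ΣW sinα = 108.7 kN/m
Resisting = 40.1 + 350.0·tan29.6° = 40.1 + 198.8 = 238.9 kN/m
FS = 238.9 / 108.7 = 2.197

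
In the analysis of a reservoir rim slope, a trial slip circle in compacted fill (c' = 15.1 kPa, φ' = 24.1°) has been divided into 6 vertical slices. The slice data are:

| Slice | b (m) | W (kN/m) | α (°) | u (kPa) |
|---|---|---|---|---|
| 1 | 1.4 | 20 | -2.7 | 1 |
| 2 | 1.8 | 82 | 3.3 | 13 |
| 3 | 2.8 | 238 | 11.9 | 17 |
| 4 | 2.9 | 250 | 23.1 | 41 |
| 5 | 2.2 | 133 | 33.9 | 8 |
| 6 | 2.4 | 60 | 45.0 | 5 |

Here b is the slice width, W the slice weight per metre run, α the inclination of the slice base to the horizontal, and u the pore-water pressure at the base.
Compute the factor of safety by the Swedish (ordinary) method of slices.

Ordinary method of slices: FS = Σ[c'·Δl_i + (W_i cosα_i − u_i·Δl_i)·tanφ'] / Σ W_i sinα_i, with Δl_i = b_i / cosα_i.
Slice 1: Δl = 1.4/cos(-2.7°) = 1.402 m; N'_1 = 20·cos(-2.7°) − 1·1.402 = 18.6; c'Δl = 21.16; W sinα = -0.9
Slice 2: Δl = 1.8/cos3.3° = 1.803 m; N'_2 = 82·cos3.3° − 13·1.803 = 58.4; c'Δl = 27.23; W sinα = 4.7
Slice 3: Δl = 2.8/cos11.9° = 2.861 m; N'_3 = 238·cos11.9° − 17·2.861 = 184.2; c'Δl = 43.21; W sinα = 49.1
Slice 4: Δl = 2.9/cos23.1° = 3.153 m; N'_4 = 250·cos23.1° − 41·3.153 = 100.7; c'Δl = 47.61; W sinα = 98.1
Slice 5: Δl = 2.2/cos33.9° = 2.651 m; N'_5 = 133·cos33.9° − 8·2.651 = 89.2; c'Δl = 40.02; W sinα = 74.2
Slice 6: Δl = 2.4/cos45.0° = 3.394 m; N'_6 = 60·cos45.0° − 5·3.394 = 25.5; c'Δl = 51.25; W sinα = 42.4
Σc'Δl = 230.5 kN/m; ΣN' = 476.6 kN/m; ΣW sinα = 267.5 kN/m
Resisting = 230.5 + 476.6·tan24.1° = 230.5 + 213.2 = 443.7 kN/m
FS = 443.7 / 267.5 = 1.658

FS = 1.66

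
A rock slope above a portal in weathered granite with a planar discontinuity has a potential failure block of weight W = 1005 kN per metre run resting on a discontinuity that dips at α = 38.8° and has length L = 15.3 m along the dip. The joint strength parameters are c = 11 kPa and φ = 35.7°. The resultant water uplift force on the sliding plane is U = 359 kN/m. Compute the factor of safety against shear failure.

Resolving the block weight along and normal to the plane and applying the Mohr–Coulomb strength on the joint:
N' = W cosα − U = 1005·cos38.8° − 359 = 424.2 kN/m
Driving force T = W sinα = 1005·sin38.8° = 629.7 kN/m
Resisting force R = c·L + N'·tanφ = 11·15.3 + 424.2·tan35.7° = 168.3 + 304.8 = 473.1 kN/m
FS = R / T = 473.1 / 629.7 = 0.751

FS = 0.75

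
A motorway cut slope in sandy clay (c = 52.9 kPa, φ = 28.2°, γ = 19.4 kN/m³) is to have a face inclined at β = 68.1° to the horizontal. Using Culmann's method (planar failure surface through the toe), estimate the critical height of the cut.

Culmann's analysis gives the critical failure plane at α_cr = (β + φ)/2 = (68.1 + 28.2)/2 = 48.1°, and the critical height
H_c = (4c/γ) · sinβ cosφ / [1 − cos(β − φ)]
    = (4·52.9/19.4) · sin68.1°·cos28.2° / [1 − cos(39.9°)]
    = 10.907 · 0.9278·0.8813 / [1 − 0.7672]
    = 10.907 · 0.8177 / 0.2328
    = 38.31 m

H_c = 38.31 m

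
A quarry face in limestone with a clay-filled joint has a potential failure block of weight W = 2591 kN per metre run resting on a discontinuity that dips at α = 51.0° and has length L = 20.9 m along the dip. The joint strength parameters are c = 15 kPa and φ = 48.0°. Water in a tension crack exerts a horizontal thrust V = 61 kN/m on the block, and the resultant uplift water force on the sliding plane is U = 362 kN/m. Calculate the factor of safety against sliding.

FS = 0.81

Resolving the block weight along and normal to the plane and applying the Mohr–Coulomb strength on the joint:
N' = W cosα − U − V sinα = 2591·cos51.0° − 362 − 61·sin51.0° = 1221.2 kN/m
Driving force T = W sinα + V cosα = 2591·sin51.0° + 61·cos51.0° = 2052.0 kN/m
Resisting force R = c·L + N'·tanφ = 15·20.9 + 1221.2·tan48.0° = 313.5 + 1356.2 = 1669.7 kN/m
FS = R / T = 1669.7 / 2052.0 = 0.814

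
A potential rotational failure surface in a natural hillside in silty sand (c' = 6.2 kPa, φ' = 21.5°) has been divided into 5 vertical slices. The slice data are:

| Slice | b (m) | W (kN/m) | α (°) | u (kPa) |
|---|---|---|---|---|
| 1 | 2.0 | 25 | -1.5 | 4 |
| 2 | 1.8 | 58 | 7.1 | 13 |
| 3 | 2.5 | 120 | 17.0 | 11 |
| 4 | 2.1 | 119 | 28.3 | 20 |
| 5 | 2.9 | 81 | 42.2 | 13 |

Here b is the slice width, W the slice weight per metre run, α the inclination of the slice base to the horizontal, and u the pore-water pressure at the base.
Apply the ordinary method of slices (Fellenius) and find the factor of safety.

FS = 1.04

Ordinary method of slices: FS = Σ[c'·Δl_i + (W_i cosα_i − u_i·Δl_i)·tanφ'] / Σ W_i sinα_i, with Δl_i = b_i / cosα_i.
Slice 1: Δl = 2.0/cos(-1.5°) = 2.001 m; N'_1 = 25·cos(-1.5°) − 4·2.001 = 17.0; c'Δl = 12.40; W sinα = -0.7
Slice 2: Δl = 1.8/cos7.1° = 1.814 m; N'_2 = 58·cos7.1° − 13·1.814 = 34.0; c'Δl = 11.25; W sinα = 7.2
Slice 3: Δl = 2.5/cos17.0° = 2.614 m; N'_3 = 120·cos17.0° − 11·2.614 = 86.0; c'Δl = 16.21; W sinα = 35.1
Slice 4: Δl = 2.1/cos28.3° = 2.385 m; N'_4 = 119·cos28.3° − 20·2.385 = 57.1; c'Δl = 14.79; W sinα = 56.4
Slice 5: Δl = 2.9/cos42.2° = 3.915 m; N'_5 = 81·cos42.2° − 13·3.915 = 9.1; c'Δl = 24.27; W sinα = 54.4
Σc'Δl = 78.9 kN/m; ΣN' = 203.2 kN/m; ΣW sinα = 152.4 kN/m
Resisting = 78.9 + 203.2·tan21.5° = 78.9 + 80.0 = 158.9 kN/m
FS = 158.9 / 152.4 = 1.043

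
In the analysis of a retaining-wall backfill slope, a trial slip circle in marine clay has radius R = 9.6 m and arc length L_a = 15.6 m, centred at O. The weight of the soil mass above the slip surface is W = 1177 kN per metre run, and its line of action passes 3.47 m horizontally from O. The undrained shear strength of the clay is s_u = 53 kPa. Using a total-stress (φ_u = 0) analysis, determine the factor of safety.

Taking moments about the centre O, the resisting moment is provided by the undrained shear strength acting along the arc:
M_R = s_u·L_a·R = 53·15.60·9.6 = 7937.3 kN·m/m
M_D = W·d = 1177·3.47 = 4084.2 kN·m/m
FS = M_R / M_D = 7937.3 / 4084.2 = 1.943

FS = 1.94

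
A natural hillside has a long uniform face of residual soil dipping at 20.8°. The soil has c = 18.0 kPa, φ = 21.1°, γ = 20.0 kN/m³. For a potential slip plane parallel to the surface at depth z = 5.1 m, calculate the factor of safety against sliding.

For an infinite slope with a slip plane parallel to the surface (no pore pressure): FS = [c + γz cos²β tanφ] / [γz sinβ cosβ].
γz = 20.0·5.1 = 102.00 kN/m²
Numerator = 18.0 + 102.00·cos²20.8°·tan21.1° = 18.0 + 102.00·0.8739·0.3859 = 52.395 kPa
Denominator = 102.00·sin20.8°·cos20.8° = 102.00·0.3551·0.9348 = 33.860 kPa
FS = 52.395 / 33.860 = 1.547

FS = 1.55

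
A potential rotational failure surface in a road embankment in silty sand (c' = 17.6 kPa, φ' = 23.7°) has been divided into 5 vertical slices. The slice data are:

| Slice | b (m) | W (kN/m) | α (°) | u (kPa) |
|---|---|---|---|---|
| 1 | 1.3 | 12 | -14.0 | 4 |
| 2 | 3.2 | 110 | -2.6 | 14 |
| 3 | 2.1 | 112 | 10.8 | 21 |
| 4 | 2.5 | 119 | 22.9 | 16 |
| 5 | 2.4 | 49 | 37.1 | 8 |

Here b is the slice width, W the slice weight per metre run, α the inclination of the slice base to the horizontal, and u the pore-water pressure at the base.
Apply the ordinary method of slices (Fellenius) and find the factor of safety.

Ordinary method of slices: FS = Σ[c'·Δl_i + (W_i cosα_i − u_i·Δl_i)·tanφ'] / Σ W_i sinα_i, with Δl_i = b_i / cosα_i.
Slice 1: Δl = 1.3/cos(-14.0°) = 1.340 m; N'_1 = 12·cos(-14.0°) − 4·1.340 = 6.3; c'Δl = 23.58; W sinα = -2.9
Slice 2: Δl = 3.2/cos(-2.6°) = 3.203 m; N'_2 = 110·cos(-2.6°) − 14·3.203 = 65.0; c'Δl = 56.38; W sinα = -5.0
Slice 3: Δl = 2.1/cos10.8° = 2.138 m; N'_3 = 112·cos10.8° − 21·2.138 = 65.1; c'Δl = 37.63; W sinα = 21.0
Slice 4: Δl = 2.5/cos22.9° = 2.714 m; N'_4 = 119·cos22.9° − 16·2.714 = 66.2; c'Δl = 47.76; W sinα = 46.3
Slice 5: Δl = 2.4/cos37.1° = 3.009 m; N'_5 = 49·cos37.1° − 8·3.009 = 15.0; c'Δl = 52.96; W sinα = 29.6
Σc'Δl = 218.3 kN/m; ΣN' = 217.7 kN/m; ΣW sinα = 89.0 kN/m
Resisting = 218.3 + 217.7·tan23.7° = 218.3 + 95.5 = 313.9 kN/m
FS = 313.9 / 89.0 = 3.528

FS = 3.53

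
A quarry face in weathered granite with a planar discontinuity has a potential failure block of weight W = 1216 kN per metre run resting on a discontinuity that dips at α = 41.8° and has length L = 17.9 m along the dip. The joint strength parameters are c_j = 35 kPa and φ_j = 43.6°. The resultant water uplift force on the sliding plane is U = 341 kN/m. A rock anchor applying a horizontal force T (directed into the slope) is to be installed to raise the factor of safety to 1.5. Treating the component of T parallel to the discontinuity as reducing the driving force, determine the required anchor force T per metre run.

T = 29 kN/m

Resolving forces along and normal to the sliding plane, with the horizontal anchor force T adding T·sinα to the effective normal force and T·cosα acting up the plane against the driving force:
FS = [c_jL + (W cosα − U + T sinα) tanφ_j] / [W sinα − T cosα]
Without the anchor: N' = 565.5 kN/m, driving T_d = 810.5 kN/m, resisting R = 35·17.9 + 565.5·tan43.6° = 1165.0 kN/m, FS = 1.44.
Setting FS = 1.5 and solving for T:
1.5·(810.5 − T cos41.8°) = 1165.0 + T sin41.8°·tan43.6°
T·(sin41.8°·tan43.6° + 1.5·cos41.8°) = 1.5·810.5 − 1165.0
T·(0.6665·0.9523 + 1.5·0.7455) = 1215.8 − 1165.0 = 50.7
T·1.7529 = 50.7
T = 28.9 kN/m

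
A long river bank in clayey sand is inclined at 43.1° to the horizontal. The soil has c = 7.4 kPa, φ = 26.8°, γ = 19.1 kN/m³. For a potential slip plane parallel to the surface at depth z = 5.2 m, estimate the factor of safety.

FS = 0.69

For an infinite slope with a slip plane parallel to the surface (no pore pressure): FS = [c + γz cos²β tanφ] / [γz sinβ cosβ].
γz = 19.1·5.2 = 99.32 kN/m²
Numerator = 7.4 + 99.32·cos²43.1°·tan26.8° = 7.4 + 99.32·0.5331·0.5051 = 34.148 kPa
Denominator = 99.32·sin43.1°·cos43.1° = 99.32·0.6833·0.7302 = 49.551 kPa
FS = 34.148 / 49.551 = 0.689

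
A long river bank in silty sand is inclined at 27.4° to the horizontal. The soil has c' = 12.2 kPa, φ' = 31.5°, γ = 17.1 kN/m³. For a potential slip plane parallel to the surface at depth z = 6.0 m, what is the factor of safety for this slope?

For an infinite slope with a slip plane parallel to the surface (no pore pressure): FS = [c' + γz cos²β tanφ'] / [γz sinβ cosβ].
γz = 17.1·6.0 = 102.60 kN/m²
Numerator = 12.2 + 102.60·cos²27.4°·tan31.5° = 12.2 + 102.60·0.7882·0.6128 = 61.758 kPa
Denominator = 102.60·sin27.4°·cos27.4° = 102.60·0.4602·0.8878 = 41.920 kPa
FS = 61.758 / 41.920 = 1.473

FS = 1.47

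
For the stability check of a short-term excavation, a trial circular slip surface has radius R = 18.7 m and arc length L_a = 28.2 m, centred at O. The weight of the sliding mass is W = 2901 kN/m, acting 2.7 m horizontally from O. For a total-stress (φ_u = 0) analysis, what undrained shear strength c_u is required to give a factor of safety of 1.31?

FS = c_u·L_a·R / (W·d), so c_u = FS·W·d / (L_a·R).
c_u = 1.31·2901·2.7 / (28.20·18.7) = 10260.8 / 527.34 = 19.46 kPa

c_u = 19.5 kPa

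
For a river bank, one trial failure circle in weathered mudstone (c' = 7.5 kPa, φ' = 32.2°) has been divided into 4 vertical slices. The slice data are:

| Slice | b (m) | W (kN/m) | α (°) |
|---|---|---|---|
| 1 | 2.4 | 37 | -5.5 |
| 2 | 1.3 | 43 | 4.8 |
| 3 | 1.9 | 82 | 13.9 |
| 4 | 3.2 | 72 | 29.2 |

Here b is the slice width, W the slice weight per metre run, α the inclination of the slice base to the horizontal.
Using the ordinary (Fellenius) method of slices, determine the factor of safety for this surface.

Ordinary method of slices: FS = Σ[c'·Δl_i + (W_i cosα_i)·tanφ'] / Σ W_i sinα_i, with Δl_i = b_i / cosα_i.
Slice 1: Δl = 2.4/cos(-5.5°) = 2.411 m; N'_1 = 37·cos(-5.5°) = 36.8; c'Δl = 18.08; W sinα = -3.5
Slice 2: Δl = 1.3/cos4.8° = 1.305 m; N'_2 = 43·cos4.8° = 42.8; c'Δl = 9.78; W sinα = 3.6
Slice 3: Δl = 1.9/cos13.9° = 1.957 m; N'_3 = 82·cos13.9° = 79.6; c'Δl = 14.68; W sinα = 19.7
Slice 4: Δl = 3.2/cos29.2° = 3.666 m; N'_4 = 72·cos29.2° = 62.9; c'Δl = 27.49; W sinα = 35.1
Σc'Δl = 70.0 kN/m; ΣN' = 222.1 kN/m; ΣW sinα = 54.9 kN/m
Resisting = 70.0 + 222.1·tan32.2° = 70.0 + 139.9 = 209.9 kN/m
FS = 209.9 / 54.9 = 3.825

FS = 3.83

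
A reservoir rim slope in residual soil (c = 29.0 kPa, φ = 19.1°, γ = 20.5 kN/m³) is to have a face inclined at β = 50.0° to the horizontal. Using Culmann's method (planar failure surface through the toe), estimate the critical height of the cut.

H_c = 28.86 m

Culmann's analysis gives the critical failure plane at α_cr = (β + φ)/2 = (50.0 + 19.1)/2 = 34.5°, and the critical height
H_c = (4c/γ) · sinβ cosφ / [1 − cos(β − φ)]
    = (4·29.0/20.5) · sin50.0°·cos19.1° / [1 − cos(30.9°)]
    = 5.659 · 0.7660·0.9449 / [1 − 0.8581]
    = 5.659 · 0.7239 / 0.1419
    = 28.86 m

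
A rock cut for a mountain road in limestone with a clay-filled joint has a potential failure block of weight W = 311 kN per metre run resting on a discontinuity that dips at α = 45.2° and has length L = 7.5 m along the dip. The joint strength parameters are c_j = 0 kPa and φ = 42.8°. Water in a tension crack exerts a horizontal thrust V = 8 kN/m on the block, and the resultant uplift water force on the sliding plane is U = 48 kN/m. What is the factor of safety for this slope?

Resolving the block weight along and normal to the plane and applying the Mohr–Coulomb strength on the joint:
N' = W cosα − U − V sinα = 311·cos45.2° − 48 − 8·sin45.2° = 165.5 kN/m
Driving force T = W sinα + V cosα = 311·sin45.2° + 8·cos45.2° = 226.3 kN/m
Resisting force R = c_j·L + N'·tanφ = 0·7.5 + 165.5·tan42.8° = 0.0 + 153.2 = 153.2 kN/m
FS = R / T = 153.2 / 226.3 = 0.677

FS = 0.68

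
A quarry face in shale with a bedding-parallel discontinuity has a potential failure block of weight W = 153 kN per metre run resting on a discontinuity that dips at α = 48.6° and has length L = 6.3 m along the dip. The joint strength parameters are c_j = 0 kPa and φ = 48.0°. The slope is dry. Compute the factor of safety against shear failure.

Resolving the block weight along and normal to the plane and applying the Mohr–Coulomb strength on the joint:
N' = W cosα = 153·cos48.6° = 101.2 kN/m
Driving force T = W sinα = 153·sin48.6° = 114.8 kN/m
Resisting force R = c_j·L + N'·tanφ = 0·6.3 + 101.2·tan48.0° = 0.0 + 112.4 = 112.4 kN/m
FS = R / T = 112.4 / 114.8 = 0.979

FS = 0.98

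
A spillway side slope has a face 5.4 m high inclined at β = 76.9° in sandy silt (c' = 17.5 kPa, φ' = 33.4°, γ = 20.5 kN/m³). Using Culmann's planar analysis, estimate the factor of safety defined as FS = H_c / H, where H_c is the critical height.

H_c = (4c'/γ) · sinβ cosφ' / [1 − cos(β − φ')]
    = (4·17.5/20.5) · sin76.9°·cos33.4° / [1 − cos43.5°]
    = 3.415 · 0.8131 / 0.2746 = 10.11 m
FS = H_c / H = 10.11 / 5.4 = 1.872

FS = 1.87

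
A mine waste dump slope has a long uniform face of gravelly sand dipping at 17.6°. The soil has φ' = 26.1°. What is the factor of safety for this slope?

FS = 1.54

For a dry cohesionless infinite slope the factor of safety is FS = tanφ' / tanβ.
FS = tan26.1° / tan17.6° = 0.4899 / 0.3172 = 1.544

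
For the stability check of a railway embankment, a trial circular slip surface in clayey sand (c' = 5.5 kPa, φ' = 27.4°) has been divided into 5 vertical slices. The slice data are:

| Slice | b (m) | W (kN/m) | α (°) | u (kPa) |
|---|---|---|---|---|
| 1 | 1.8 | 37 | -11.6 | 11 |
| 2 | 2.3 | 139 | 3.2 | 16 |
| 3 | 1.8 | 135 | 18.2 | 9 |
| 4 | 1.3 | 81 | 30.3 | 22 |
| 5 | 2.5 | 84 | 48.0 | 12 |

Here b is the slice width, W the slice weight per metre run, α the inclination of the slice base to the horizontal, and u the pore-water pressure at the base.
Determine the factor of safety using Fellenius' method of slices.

Ordinary method of slices: FS = Σ[c'·Δl_i + (W_i cosα_i − u_i·Δl_i)·tanφ'] / Σ W_i sinα_i, with Δl_i = b_i / cosα_i.
Slice 1: Δl = 1.8/cos(-11.6°) = 1.838 m; N'_1 = 37·cos(-11.6°) − 11·1.838 = 16.0; c'Δl = 10.11; W sinα = -7.4
Slice 2: Δl = 2.3/cos3.2° = 2.304 m; N'_2 = 139·cos3.2° − 16·2.304 = 101.9; c'Δl = 12.67; W sinα = 7.8
Slice 3: Δl = 1.8/cos18.2° = 1.895 m; N'_3 = 135·cos18.2° − 9·1.895 = 111.2; c'Δl = 10.42; W sinα = 42.2
Slice 4: Δl = 1.3/cos30.3° = 1.506 m; N'_4 = 81·cos30.3° − 22·1.506 = 36.8; c'Δl = 8.28; W sinα = 40.9
Slice 5: Δl = 2.5/cos48.0° = 3.736 m; N'_5 = 84·cos48.0° − 12·3.736 = 11.4; c'Δl = 20.55; W sinα = 62.4
Σc'Δl = 62.0 kN/m; ΣN' = 277.3 kN/m; ΣW sinα = 145.8 kN/m
Resisting = 62.0 + 277.3·tan27.4° = 62.0 + 143.8 = 205.8 kN/m
FS = 205.8 / 145.8 = 1.412

FS = 1.41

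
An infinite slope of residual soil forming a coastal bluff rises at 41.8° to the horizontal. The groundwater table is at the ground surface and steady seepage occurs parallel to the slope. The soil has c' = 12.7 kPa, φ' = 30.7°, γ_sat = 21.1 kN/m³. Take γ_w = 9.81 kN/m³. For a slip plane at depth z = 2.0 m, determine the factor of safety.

FS = 0.96

With seepage parallel to the slope and the water table at the surface, the effective normal stress on the slip plane uses the buoyant unit weight γ' = γ_sat − γ_w while the driving shear stress uses γ_sat:
FS = [c' + γ' z cos²β tanφ'] / [γ_sat z sinβ cosβ]
γ' = 21.1 − 9.81 = 11.29 kN/m³
Numerator = 12.7 + 11.29·2.0·cos²41.8°·tan30.7° = 12.7 + 11.29·2.0·0.5557·0.5938 = 20.151 kPa
Denominator = 21.1·2.0·sin41.8°·cos41.8° = 21.1·2.0·0.6665·0.7455 = 20.969 kPa
FS = 20.151 / 20.969 = 0.961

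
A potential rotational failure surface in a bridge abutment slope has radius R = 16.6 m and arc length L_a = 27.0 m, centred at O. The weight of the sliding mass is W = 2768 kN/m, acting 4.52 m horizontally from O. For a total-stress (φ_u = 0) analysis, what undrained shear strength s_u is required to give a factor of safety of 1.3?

s_u = 36.3 kPa

FS = s_u·L_a·R / (W·d), so s_u = FS·W·d / (L_a·R).
s_u = 1.3·2768·4.52 / (27.00·16.6) = 16264.8 / 448.20 = 36.29 kPa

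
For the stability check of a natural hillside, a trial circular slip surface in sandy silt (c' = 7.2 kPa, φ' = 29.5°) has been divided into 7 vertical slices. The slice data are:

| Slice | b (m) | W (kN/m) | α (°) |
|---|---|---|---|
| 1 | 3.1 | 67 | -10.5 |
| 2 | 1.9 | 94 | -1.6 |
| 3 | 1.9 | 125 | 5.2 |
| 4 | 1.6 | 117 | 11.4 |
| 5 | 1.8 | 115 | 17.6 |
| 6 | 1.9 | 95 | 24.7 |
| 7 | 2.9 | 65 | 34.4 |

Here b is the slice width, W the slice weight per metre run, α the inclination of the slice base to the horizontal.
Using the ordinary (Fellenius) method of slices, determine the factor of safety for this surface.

Ordinary method of slices: FS = Σ[c'·Δl_i + (W_i cosα_i)·tanφ'] / Σ W_i sinα_i, with Δl_i = b_i / cosα_i.
Slice 1: Δl = 3.1/cos(-10.5°) = 3.153 m; N'_1 = 67·cos(-10.5°) = 65.9; c'Δl = 22.70; W sinα = -12.2
Slice 2: Δl = 1.9/cos(-1.6°) = 1.901 m; N'_2 = 94·cos(-1.6°) = 94.0; c'Δl = 13.69; W sinα = -2.6
Slice 3: Δl = 1.9/cos5.2° = 1.908 m; N'_3 = 125·cos5.2° = 124.5; c'Δl = 13.74; W sinα = 11.3
Slice 4: Δl = 1.6/cos11.4° = 1.632 m; N'_4 = 117·cos11.4° = 114.7; c'Δl = 11.75; W sinα = 23.1
Slice 5: Δl = 1.8/cos17.6° = 1.888 m; N'_5 = 115·cos17.6° = 109.6; c'Δl = 13.60; W sinα = 34.8
Slice 6: Δl = 1.9/cos24.7° = 2.091 m; N'_6 = 95·cos24.7° = 86.3; c'Δl = 15.06; W sinα = 39.7
Slice 7: Δl = 2.9/cos34.4° = 3.515 m; N'_7 = 65·cos34.4° = 53.6; c'Δl = 25.31; W sinα = 36.7
Σc'Δl = 115.8 kN/m; ΣN' = 648.6 kN/m; ΣW sinα = 130.8 kN/m
Resisting = 115.8 + 648.6·tan29.5° = 115.8 + 366.9 = 482.8 kN/m
FS = 482.8 / 130.8 = 3.691

FS = 3.69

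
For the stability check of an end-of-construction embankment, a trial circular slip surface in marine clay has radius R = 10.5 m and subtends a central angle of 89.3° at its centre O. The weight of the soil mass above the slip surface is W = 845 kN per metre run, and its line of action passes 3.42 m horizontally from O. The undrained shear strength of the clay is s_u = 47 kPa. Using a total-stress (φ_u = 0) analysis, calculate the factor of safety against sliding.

FS = 2.79

Taking moments about the centre O, the resisting moment is provided by the undrained shear strength acting along the arc:
Arc length L_a = R·θ = 10.5·(89.3°·π/180) = 10.5·1.5586 = 16.37 m
M_R = s_u·L_a·R = 47·16.37·10.5 = 8076.2 kN·m/m
M_D = W·d = 845·3.42 = 2889.9 kN·m/m
FS = M_R / M_D = 8076.2 / 2889.9 = 2.795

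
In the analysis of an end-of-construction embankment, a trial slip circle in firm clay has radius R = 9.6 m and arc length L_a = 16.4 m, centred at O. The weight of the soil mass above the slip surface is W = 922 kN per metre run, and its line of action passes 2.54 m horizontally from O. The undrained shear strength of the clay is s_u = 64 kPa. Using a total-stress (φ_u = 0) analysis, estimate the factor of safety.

Taking moments about the centre O, the resisting moment is provided by the undrained shear strength acting along the arc:
M_R = s_u·L_a·R = 64·16.40·9.6 = 10076.2 kN·m/m
M_D = W·d = 922·2.54 = 2341.9 kN·m/m
FS = M_R / M_D = 10076.2 / 2341.9 = 4.303

FS = 4.30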